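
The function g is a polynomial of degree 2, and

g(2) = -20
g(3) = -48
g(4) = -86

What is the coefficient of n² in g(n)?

-5

Write g(n) = an² + bn + c; the 3 given values yield a linear system in the 3 coefficients.
Solving, g(n) = -5n² - 3n + 6.
The coefficient of n² is -5.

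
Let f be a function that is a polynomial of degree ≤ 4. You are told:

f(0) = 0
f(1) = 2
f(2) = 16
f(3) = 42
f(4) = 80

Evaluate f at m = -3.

66

First differences: 2, 14, 26, 38. Second differences: 12, 12, 12.
Level-2 differences are constant, so f has degree 2.
Fitting a degree-2 polynomial gives f(m) = 6m² - 4m.
Then f(-3) = 66.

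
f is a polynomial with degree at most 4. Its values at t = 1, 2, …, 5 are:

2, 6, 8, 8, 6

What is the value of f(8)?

First differences: 4, 2, 0, -2. Second differences: -2, -2, -2.
Level-2 differences are constant, so f has degree 2.
Fitting a degree-2 polynomial gives f(t) = -t² + 7t - 4.
Then f(8) = -12.

-12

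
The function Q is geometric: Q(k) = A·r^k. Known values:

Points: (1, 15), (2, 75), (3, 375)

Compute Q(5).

9375

Consecutive ratio: 75/15 = 5, and 375/75 = 5, so r = 5.
Then A·5^1 = 15 gives A = 3, and Q(k) = 3·5^k.
Q(5) = 3·5^5 = 9375.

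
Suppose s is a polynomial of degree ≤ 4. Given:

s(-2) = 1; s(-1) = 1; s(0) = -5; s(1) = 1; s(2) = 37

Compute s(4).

First differences: 0, -6, 6, 36. Second differences: -6, 12, 30. Third differences: 18, 18.
Level-3 differences are constant, so s has degree 3.
Fitting a degree-3 polynomial gives s(m) = 3m³ + 6m² - 3m - 5.
Then s(4) = 271.

271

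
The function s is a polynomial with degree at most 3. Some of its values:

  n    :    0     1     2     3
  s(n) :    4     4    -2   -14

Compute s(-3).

-32

First differences: 0, -6, -12. Second differences: -6, -6.
Level-2 differences are constant, so s has degree 2.
Fitting a degree-2 polynomial gives s(n) = -3n² + 3n + 4.
Then s(-3) = -32.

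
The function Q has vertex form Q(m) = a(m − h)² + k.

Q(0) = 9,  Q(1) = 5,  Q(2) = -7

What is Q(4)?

-55

First differences -4, -12; second difference -8 = 2a, so a = -4.
Expanding, the m-coefficient is −2ah = 8h; matching it to the data gives h = 0, and then k = 9.
So Q(m) = -4(m + 0)² + 9.
Q(4) = -4·4² + 9 = -55.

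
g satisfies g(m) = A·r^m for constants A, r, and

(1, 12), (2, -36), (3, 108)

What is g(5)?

972

Consecutive ratio: -36/12 = -3, and 108/(-36) = -3, so r = -3.
Then A·(-3)^1 = 12 gives A = -4, and g(m) = -4·(-3)^m.
g(5) = -4·(-3)^5 = 972.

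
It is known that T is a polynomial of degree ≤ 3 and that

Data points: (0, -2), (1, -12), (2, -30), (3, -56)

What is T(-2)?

-6

Write T(t) = at³ + bt² + ct + d; the 4 given values yield a linear system in the 4 coefficients.
Solving, the leading coefficient vanishes, and T(t) = -4t² - 6t - 2.
Then T(-2) = -6.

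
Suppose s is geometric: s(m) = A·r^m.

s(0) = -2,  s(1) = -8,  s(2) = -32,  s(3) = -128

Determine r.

Consecutive ratio: -8/(-2) = 4, and -32/(-8) = 4, so r = 4.
Then A·4^0 = -2 gives A = -2, and s(m) = -2·4^m.

4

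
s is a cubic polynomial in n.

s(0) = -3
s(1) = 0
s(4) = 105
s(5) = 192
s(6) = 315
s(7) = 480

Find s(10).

1287

Write s(n) = an³ + bn² + cn + d; the 6 given values yield a linear system in the 4 coefficients.
Solving, s(n) = n³ + 3n² - n - 3.
Then s(10) = 1287.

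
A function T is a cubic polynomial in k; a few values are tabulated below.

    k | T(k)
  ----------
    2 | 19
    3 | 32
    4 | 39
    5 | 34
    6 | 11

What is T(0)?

-1

First differences: 13, 7, -5, -23. Second differences: -6, -12, -18. Third differences: -6, -6.
Level-3 differences are constant, so T has degree 3.
Fitting a degree-3 polynomial gives T(k) = -k³ + 6k² + 2k - 1.
The constant term is T(0) = -1.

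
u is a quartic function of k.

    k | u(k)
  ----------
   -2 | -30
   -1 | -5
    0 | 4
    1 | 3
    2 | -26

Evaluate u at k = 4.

Write u(k) = ak^4 + bk³ + ck² + dk + e; the 5 given values yield a linear system in the 5 coefficients.
Solving, u(k) = -k^4 - k³ - 4k² + 5k + 4.
Then u(4) = -360.

-360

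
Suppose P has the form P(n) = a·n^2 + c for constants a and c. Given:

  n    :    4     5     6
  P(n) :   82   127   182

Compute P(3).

From P(4) = 82 and P(5) = 127: 16a + c = 82 and 25a + c = 127.
Subtracting: 9a = 45, so a = 5; then c = 82 − 5·16 = 2.
So P(n) = 5n² + 2, and P(3) = 47.

47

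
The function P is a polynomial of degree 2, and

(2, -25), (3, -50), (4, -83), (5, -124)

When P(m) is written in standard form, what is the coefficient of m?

First differences: -25, -33, -41. Second differences: -8, -8.
Level-2 differences are constant, so P has degree 2.
Fitting a degree-2 polynomial gives P(m) = -4m² - 5m + 1.
The coefficient of m is -5.

-5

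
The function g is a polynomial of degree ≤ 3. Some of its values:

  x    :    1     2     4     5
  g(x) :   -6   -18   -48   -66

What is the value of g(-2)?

18

Write g(x) = ax³ + bx² + cx + d; the 4 given values yield a linear system in the 4 coefficients.
Solving, the leading coefficient vanishes, and g(x) = -x² - 9x + 4.
Then g(-2) = 18.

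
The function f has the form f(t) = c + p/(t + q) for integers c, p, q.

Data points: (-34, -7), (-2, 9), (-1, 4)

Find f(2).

(f(t) − c)(t + q) = p for each data point; the three points give a linear system in c and q, then p follows.
Solving: c = -6, q = 4, p = 30, so f(t) = -6 + 30/(t + 4).
Then f(2) = -6 + 30/6 = -1.

-1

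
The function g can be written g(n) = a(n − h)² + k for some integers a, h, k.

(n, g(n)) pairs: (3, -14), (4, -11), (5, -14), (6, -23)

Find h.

4

First differences 3, -3, -9; second difference -6 = 2a, so a = -3.
Expanding, the n-coefficient is −2ah = 6h; matching it to the data gives h = 4, and then k = -11.
So g(n) = -3(n − 4)² − 11.
Hence h = 4.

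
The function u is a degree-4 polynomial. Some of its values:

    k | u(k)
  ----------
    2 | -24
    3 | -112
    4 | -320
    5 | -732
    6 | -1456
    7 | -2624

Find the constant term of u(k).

8

Write u(k) = ak^4 + bk³ + ck² + dk + e; the 6 given values yield a linear system in the 5 coefficients.
Solving, u(k) = -k^4 - 5k² + 2k + 8.
The constant term is u(0) = 8.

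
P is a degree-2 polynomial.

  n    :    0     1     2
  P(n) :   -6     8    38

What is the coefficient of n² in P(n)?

8

Write P(n) = an² + bn + c; the 3 given values yield a linear system in the 3 coefficients.
Solving, P(n) = 8n² + 6n - 6.
The coefficient of n² is 8.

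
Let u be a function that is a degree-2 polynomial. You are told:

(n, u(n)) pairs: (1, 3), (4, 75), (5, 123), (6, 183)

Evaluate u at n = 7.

Write u(n) = an² + bn + c; the 4 given values yield a linear system in the 3 coefficients.
Solving, u(n) = 6n² - 6n + 3.
Then u(7) = 255.

255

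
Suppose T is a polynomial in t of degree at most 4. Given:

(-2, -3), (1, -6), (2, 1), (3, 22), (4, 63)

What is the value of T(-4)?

Write T(t) = at^4 + bt³ + ct² + dt + e; the 5 given values yield a linear system in the 5 coefficients.
Solving, the leading coefficient vanishes, and T(t) = t³ + t² - 3t - 5.
Then T(-4) = -41.

-41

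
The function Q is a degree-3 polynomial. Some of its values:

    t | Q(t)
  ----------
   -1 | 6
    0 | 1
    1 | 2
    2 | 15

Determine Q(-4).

-3

Write Q(t) = at³ + bt² + ct + d; the 4 given values yield a linear system in the 4 coefficients.
Solving, Q(t) = t³ + 3t² - 3t + 1.
Then Q(-4) = -3.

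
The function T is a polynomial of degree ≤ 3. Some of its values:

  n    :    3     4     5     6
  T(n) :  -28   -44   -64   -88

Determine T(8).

-148

First differences: -16, -20, -24. Second differences: -4, -4.
Level-2 differences are constant, so T has degree 2.
Fitting a degree-2 polynomial gives T(n) = -2n² - 2n - 4.
Then T(8) = -148.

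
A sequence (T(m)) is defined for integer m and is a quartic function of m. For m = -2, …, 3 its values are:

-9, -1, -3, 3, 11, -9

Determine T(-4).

-247

Write T(m) = am^4 + bm³ + cm² + dm + e; the 6 given values yield a linear system in the 5 coefficients.
Solving, T(m) = -m^4 + m³ + 5m² + m - 3.
Then T(-4) = -247.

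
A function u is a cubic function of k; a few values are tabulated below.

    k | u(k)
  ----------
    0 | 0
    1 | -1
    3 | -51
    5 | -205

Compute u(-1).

Write u(k) = ak³ + bk² + ck + d; the 4 given values yield a linear system in the 4 coefficients.
Solving, u(k) = -k³ - 4k² + 4k.
Then u(-1) = -7.

-7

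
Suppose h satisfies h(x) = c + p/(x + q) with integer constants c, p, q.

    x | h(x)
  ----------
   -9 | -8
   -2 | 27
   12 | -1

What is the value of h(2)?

3

(h(x) − c)(x + q) = p for each data point; the three points give a linear system in c and q, then p follows.
Solving: c = -3, q = 3, p = 30, so h(x) = -3 + 30/(x + 3).
Then h(2) = -3 + 30/5 = 3.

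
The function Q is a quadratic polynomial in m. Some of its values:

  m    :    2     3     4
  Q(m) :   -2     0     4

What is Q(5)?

Write Q(m) = am² + bm + c; the 3 given values yield a linear system in the 3 coefficients.
Solving, Q(m) = m² - 3m.
Then Q(5) = 10.

10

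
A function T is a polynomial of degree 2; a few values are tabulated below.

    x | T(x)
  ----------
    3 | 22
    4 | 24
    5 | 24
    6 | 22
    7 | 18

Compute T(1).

Write T(x) = ax² + bx + c; the 5 given values yield a linear system in the 3 coefficients.
Solving, T(x) = -x² + 9x + 4.
Then T(1) = 12.

12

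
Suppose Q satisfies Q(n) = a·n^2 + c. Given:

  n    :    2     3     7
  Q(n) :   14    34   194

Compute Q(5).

98

From Q(2) = 14 and Q(3) = 34: 4a + c = 14 and 9a + c = 34.
Subtracting: 5a = 20, so a = 4; then c = 14 − 4·4 = -2.
So Q(n) = 4n² − 2, and Q(5) = 98.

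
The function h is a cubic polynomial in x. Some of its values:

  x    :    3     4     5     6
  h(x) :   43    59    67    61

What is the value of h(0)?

Write h(x) = ax³ + bx² + cx + d; the 4 given values yield a linear system in the 4 coefficients.
Solving, h(x) = -x³ + 8x² - 3x + 7.
Then h(0) = 7.

7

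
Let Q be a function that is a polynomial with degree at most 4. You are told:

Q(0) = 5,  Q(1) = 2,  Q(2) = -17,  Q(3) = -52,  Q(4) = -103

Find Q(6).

Write Q(n) = an^4 + bn³ + cn² + dn + e; the 5 given values yield a linear system in the 5 coefficients.
Solving, the top 2 coefficients vanish, and Q(n) = -8n² + 5n + 5.
Then Q(6) = -253.

-253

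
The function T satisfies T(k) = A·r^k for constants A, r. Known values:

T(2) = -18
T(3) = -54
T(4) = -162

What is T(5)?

-486

Consecutive ratio: -54/(-18) = 3, and -162/(-54) = 3, so r = 3.
Then A·3^2 = -18 gives A = -2, and T(k) = -2·3^k.
T(5) = -2·3^5 = -486.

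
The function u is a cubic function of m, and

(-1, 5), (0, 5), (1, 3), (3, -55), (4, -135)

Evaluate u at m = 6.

-457

Write u(m) = am³ + bm² + cm + d; the 5 given values yield a linear system in the 4 coefficients.
Solving, u(m) = -2m³ - m² + m + 5.
Then u(6) = -457.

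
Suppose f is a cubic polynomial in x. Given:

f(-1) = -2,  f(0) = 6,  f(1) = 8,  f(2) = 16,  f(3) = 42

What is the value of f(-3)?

-84

Write f(x) = ax³ + bx² + cx + d; the 5 given values yield a linear system in the 4 coefficients.
Solving, f(x) = 2x³ - 3x² + 3x + 6.
Then f(-3) = -84.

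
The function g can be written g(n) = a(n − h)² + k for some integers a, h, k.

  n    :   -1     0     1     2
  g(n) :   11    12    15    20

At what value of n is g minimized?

First differences 1, 3, 5; second difference 2 = 2a, so a = 1.
Expanding, the n-coefficient is −2ah = -2h; matching it to the data gives h = -1, and then k = 11.
So g(n) = 1(n + 1)² + 11.
Hence h = -1.

-1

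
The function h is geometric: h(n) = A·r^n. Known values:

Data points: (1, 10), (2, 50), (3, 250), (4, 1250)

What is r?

Consecutive ratio: 50/10 = 5, and 250/50 = 5, so r = 5.
Then A·5^1 = 10 gives A = 2, and h(n) = 2·5^n.

5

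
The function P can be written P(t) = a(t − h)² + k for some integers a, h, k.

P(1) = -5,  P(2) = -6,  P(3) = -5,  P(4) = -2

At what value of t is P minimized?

First differences -1, 1, 3; second difference 2 = 2a, so a = 1.
Expanding, the t-coefficient is −2ah = -2h; matching it to the data gives h = 2, and then k = -6.
So P(t) = 1(t − 2)² − 6.
Hence h = 2.

2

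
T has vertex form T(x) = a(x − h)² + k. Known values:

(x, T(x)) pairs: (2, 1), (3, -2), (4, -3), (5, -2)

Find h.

4

First differences -3, -1, 1; second difference 2 = 2a, so a = 1.
Expanding, the x-coefficient is −2ah = -2h; matching it to the data gives h = 4, and then k = -3.
So T(x) = 1(x − 4)² − 3.
Hence h = 4.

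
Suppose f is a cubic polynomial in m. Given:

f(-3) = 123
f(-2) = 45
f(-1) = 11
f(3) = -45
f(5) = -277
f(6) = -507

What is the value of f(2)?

Write f(m) = am³ + bm² + cm + d; the 6 given values yield a linear system in the 4 coefficients.
Solving, f(m) = -3m³ + 4m² - m + 3.
Then f(2) = -7.

-7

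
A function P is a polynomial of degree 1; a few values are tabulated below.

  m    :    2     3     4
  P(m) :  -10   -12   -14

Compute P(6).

First differences: -2, -2.
Level-1 differences are constant, so P has degree 1.
Fitting a degree-1 polynomial gives P(m) = -2m - 6.
Then P(6) = -18.

-18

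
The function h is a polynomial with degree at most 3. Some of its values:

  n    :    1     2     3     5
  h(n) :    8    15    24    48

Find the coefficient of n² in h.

Write h(n) = an³ + bn² + cn + d; the 4 given values yield a linear system in the 4 coefficients.
Solving, the leading coefficient vanishes, and h(n) = n² + 4n + 3.
The coefficient of n² is 1.

1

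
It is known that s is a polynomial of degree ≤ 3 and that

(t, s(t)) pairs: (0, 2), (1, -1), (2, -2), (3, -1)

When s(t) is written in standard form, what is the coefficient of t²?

1

Write s(t) = at³ + bt² + ct + d; the 4 given values yield a linear system in the 4 coefficients.
Solving, the leading coefficient vanishes, and s(t) = t² - 4t + 2.
The coefficient of t² is 1.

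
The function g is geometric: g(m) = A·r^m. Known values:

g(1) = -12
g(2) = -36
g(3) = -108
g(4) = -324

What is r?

3

Consecutive ratio: -36/(-12) = 3, and -108/(-36) = 3, so r = 3.
Then A·3^1 = -12 gives A = -4, and g(m) = -4·3^m.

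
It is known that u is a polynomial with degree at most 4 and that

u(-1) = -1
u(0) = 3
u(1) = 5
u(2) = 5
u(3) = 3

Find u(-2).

First differences: 4, 2, 0, -2. Second differences: -2, -2, -2.
Level-2 differences are constant, so u has degree 2.
Fitting a degree-2 polynomial gives u(k) = -k² + 3k + 3.
Then u(-2) = -7.

-7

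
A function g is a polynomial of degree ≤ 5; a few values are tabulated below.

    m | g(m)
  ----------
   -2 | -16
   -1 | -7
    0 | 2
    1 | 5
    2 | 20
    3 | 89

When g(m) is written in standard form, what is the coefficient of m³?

1

Write g(m) = am^5 + bm^4 + cm³ + dm² + em + p; the 6 given values yield a linear system in the 6 coefficients.
Solving, the leading coefficient vanishes, and g(m) = m^4 + m³ - 4m² + 5m + 2.
The coefficient of m³ is 1.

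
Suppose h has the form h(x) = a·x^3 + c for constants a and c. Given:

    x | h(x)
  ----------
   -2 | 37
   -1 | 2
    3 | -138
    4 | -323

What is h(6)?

From h(-2) = 37 and h(-1) = 2: -8a + c = 37 and -1a + c = 2.
Subtracting: 7a = -35, so a = -5; then c = 37 − (-5)·(-8) = -3.
So h(x) = -5x³ − 3, and h(6) = -1083.

-1083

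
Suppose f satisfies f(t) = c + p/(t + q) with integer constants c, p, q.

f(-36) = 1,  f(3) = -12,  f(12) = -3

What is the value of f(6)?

-6

(f(t) − c)(t + q) = p for each data point; the three points give a linear system in c and q, then p follows.
Solving: c = 0, q = 0, p = -36, so f(t) = -36/(t + 0).
Then f(6) = 0 − 36/6 = -6.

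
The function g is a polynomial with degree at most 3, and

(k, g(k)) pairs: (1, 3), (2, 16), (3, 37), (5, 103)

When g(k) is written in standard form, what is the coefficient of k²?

4

Write g(k) = ak³ + bk² + ck + d; the 4 given values yield a linear system in the 4 coefficients.
Solving, the leading coefficient vanishes, and g(k) = 4k² + k - 2.
The coefficient of k² is 4.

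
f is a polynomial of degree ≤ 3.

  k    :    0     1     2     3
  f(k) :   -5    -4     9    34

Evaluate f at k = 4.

Write f(k) = ak³ + bk² + ck + d; the 4 given values yield a linear system in the 4 coefficients.
Solving, the leading coefficient vanishes, and f(k) = 6k² - 5k - 5.
Then f(4) = 71.

71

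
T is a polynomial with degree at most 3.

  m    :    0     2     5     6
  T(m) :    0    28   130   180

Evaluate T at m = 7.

Write T(m) = am³ + bm² + cm + d; the 4 given values yield a linear system in the 4 coefficients.
Solving, the leading coefficient vanishes, and T(m) = 4m² + 6m.
Then T(7) = 238.

238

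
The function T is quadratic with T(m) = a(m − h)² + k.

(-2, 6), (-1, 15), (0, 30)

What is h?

First differences 9, 15; second difference 6 = 2a, so a = 3.
Expanding, the m-coefficient is −2ah = -6h; matching it to the data gives h = -3, and then k = 3.
So T(m) = 3(m + 3)² + 3.
Hence h = -3.

-3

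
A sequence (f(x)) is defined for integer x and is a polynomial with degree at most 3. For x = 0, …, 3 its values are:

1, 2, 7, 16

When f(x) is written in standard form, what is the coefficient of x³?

0

First differences: 1, 5, 9. Second differences: 4, 4.
Level-2 differences are constant, so f has degree 2.
Fitting a degree-2 polynomial gives f(x) = 2x² - x + 1.
The coefficient of x³ is 0.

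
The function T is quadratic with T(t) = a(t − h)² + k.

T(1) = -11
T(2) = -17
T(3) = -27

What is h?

First differences -6, -10; second difference -4 = 2a, so a = -2.
Expanding, the t-coefficient is −2ah = 4h; matching it to the data gives h = 0, and then k = -9.
So T(t) = -2(t + 0)² − 9.
Hence h = 0.

0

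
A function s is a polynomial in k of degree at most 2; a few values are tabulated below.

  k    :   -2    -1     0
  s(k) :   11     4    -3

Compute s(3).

Write s(k) = ak² + bk + c; the 3 given values yield a linear system in the 3 coefficients.
Solving, the leading coefficient vanishes, and s(k) = -7k - 3.
Then s(3) = -24.

-24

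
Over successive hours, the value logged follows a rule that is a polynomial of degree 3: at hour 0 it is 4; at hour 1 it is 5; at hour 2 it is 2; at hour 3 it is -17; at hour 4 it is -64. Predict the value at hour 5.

Write the value at n as g(n).
First differences: 1, -3, -19, -47. Second differences: -4, -16, -28. Third differences: -12, -12.
Level-3 differences are constant, so g has degree 3.
Fitting a degree-3 polynomial gives g(n) = -2n³ + 4n² - n + 4.
Then g(5) = -151.

-151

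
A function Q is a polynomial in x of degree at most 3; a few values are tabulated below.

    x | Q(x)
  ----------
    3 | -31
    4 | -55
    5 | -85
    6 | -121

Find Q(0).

First differences: -24, -30, -36. Second differences: -6, -6.
Level-2 differences are constant, so Q has degree 2.
Fitting a degree-2 polynomial gives Q(x) = -3x² - 3x + 5.
Then Q(0) = 5.

5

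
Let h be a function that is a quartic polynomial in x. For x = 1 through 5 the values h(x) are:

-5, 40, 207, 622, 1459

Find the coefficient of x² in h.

5

Write h(x) = ax^4 + bx³ + cx² + dx + e; the 5 given values yield a linear system in the 5 coefficients.
Solving, h(x) = 2x^4 + x³ + 5x² - 7x - 6.
The coefficient of x² is 5.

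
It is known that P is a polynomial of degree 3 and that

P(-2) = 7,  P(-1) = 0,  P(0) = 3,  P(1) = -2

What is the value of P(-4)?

Write P(n) = an³ + bn² + cn + d; the 4 given values yield a linear system in the 4 coefficients.
Solving, P(n) = -3n³ - 4n² + 2n + 3.
Then P(-4) = 123.

123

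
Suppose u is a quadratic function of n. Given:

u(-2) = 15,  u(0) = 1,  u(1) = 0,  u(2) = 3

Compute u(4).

Write u(n) = an² + bn + c; the 4 given values yield a linear system in the 3 coefficients.
Solving, u(n) = 2n² - 3n + 1.
Then u(4) = 21.

21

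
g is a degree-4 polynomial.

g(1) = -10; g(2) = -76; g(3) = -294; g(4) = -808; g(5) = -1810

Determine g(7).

-6286

Write g(n) = an^4 + bn³ + cn² + dn + e; the 5 given values yield a linear system in the 5 coefficients.
Solving, g(n) = -2n^4 - 4n³ - 2n² - 2n.
Then g(7) = -6286.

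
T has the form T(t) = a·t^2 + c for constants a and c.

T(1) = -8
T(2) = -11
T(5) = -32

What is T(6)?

-43

From T(1) = -8 and T(2) = -11: 1a + c = -8 and 4a + c = -11.
Subtracting: 3a = -3, so a = -1; then c = -8 − (-1)·1 = -7.
So T(t) = -1t² − 7, and T(6) = -43.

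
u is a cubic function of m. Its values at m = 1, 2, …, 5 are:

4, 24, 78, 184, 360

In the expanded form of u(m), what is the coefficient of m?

2

First differences: 20, 54, 106, 176. Second differences: 34, 52, 70. Third differences: 18, 18.
Level-3 differences are constant, so u has degree 3.
Fitting a degree-3 polynomial gives u(m) = 3m³ - m² + 2m.
The coefficient of m is 2.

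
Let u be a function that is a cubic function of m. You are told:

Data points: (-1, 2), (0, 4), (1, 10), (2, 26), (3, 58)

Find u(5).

194

Write u(m) = am³ + bm² + cm + d; the 5 given values yield a linear system in the 4 coefficients.
Solving, u(m) = m³ + 2m² + 3m + 4.
Then u(5) = 194.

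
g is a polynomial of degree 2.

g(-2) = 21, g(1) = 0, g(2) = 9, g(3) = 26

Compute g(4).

Write g(k) = ak² + bk + c; the 4 given values yield a linear system in the 3 coefficients.
Solving, g(k) = 4k² - 3k - 1.
Then g(4) = 51.

51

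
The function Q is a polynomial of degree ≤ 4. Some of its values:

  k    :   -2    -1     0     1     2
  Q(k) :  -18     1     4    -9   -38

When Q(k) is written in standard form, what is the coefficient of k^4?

0

First differences: 19, 3, -13, -29. Second differences: -16, -16, -16.
Level-2 differences are constant, so Q has degree 2.
Fitting a degree-2 polynomial gives Q(k) = -8k² - 5k + 4.
The coefficient of k^4 is 0.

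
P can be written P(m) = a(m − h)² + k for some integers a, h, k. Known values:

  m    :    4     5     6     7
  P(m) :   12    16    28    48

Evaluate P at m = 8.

First differences 4, 12, 20; second difference 8 = 2a, so a = 4.
Expanding, the m-coefficient is −2ah = -8h; matching it to the data gives h = 4, and then k = 12.
So P(m) = 4(m − 4)² + 12.
P(8) = 4·4² + 12 = 76.

76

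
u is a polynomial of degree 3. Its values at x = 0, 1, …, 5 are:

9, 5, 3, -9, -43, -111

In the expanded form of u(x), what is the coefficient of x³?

-2

Write u(x) = ax³ + bx² + cx + d; the 6 given values yield a linear system in the 4 coefficients.
Solving, u(x) = -2x³ + 7x² - 9x + 9.
The coefficient of x³ is -2.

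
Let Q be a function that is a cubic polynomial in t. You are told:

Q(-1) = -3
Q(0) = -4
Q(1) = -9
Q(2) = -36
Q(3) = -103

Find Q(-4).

156

Write Q(t) = at³ + bt² + ct + d; the 5 given values yield a linear system in the 4 coefficients.
Solving, Q(t) = -3t³ - 2t² - 4.
Then Q(-4) = 156.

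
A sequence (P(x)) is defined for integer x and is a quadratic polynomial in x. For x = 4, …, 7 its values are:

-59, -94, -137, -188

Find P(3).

-32

First differences: -35, -43, -51. Second differences: -8, -8.
Level-2 differences are constant, so P has degree 2.
Fitting a degree-2 polynomial gives P(x) = -4x² + x + 1.
Then P(3) = -32.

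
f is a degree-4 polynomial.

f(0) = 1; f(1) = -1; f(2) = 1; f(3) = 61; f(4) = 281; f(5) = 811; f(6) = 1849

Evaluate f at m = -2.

First differences: -2, 2, 60, 220, 530, 1038. Second differences: 4, 58, 160, 310, 508. Third differences: 54, 102, 150, 198. Fourth differences: 48, 48, 48.
Level-4 differences are constant, so f has degree 4.
Fitting a degree-4 polynomial gives f(m) = 2m^4 - 3m³ - 3m² + 2m + 1.
Then f(-2) = 41.

41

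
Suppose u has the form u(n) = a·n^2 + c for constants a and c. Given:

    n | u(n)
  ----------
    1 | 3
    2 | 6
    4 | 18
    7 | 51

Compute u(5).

27

From u(1) = 3 and u(2) = 6: 1a + c = 3 and 4a + c = 6.
Subtracting: 3a = 3, so a = 1; then c = 3 − 1·1 = 2.
So u(n) = 1n² + 2, and u(5) = 27.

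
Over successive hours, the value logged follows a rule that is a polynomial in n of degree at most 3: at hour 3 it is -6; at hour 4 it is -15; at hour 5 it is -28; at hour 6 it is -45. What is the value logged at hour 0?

-3

Write the value at n as f(n).
Write f(n) = an³ + bn² + cn + d; the 4 given values yield a linear system in the 4 coefficients.
Solving, the leading coefficient vanishes, and f(n) = -2n² + 5n - 3.
Then f(0) = -3.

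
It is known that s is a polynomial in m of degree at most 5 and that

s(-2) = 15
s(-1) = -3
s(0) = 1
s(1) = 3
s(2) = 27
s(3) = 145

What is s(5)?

1191

Write s(m) = am^5 + bm^4 + cm³ + dm² + em + p; the 6 given values yield a linear system in the 6 coefficients.
Solving, the leading coefficient vanishes, and s(m) = 2m^4 - 3m² + 3m + 1.
Then s(5) = 1191.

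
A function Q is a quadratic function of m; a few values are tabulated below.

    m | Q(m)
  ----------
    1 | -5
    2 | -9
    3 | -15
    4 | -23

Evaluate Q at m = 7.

-59

Write Q(m) = am² + bm + c; the 4 given values yield a linear system in the 3 coefficients.
Solving, Q(m) = -m² - m - 3.
Then Q(7) = -59.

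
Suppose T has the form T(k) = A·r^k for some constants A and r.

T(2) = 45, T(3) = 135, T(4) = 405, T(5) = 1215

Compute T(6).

3645

Consecutive ratio: 135/45 = 3, and 405/135 = 3, so r = 3.
Then A·3^2 = 45 gives A = 5, and T(k) = 5·3^k.
T(6) = 5·3^6 = 3645.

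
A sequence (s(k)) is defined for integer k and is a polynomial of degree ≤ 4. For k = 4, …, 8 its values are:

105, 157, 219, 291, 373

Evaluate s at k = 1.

First differences: 52, 62, 72, 82. Second differences: 10, 10, 10.
Level-2 differences are constant, so s has degree 2.
Fitting a degree-2 polynomial gives s(k) = 5k² + 7k - 3.
Then s(1) = 9.

9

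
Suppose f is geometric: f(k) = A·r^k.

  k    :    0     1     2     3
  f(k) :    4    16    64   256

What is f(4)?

1024

Consecutive ratio: 16/4 = 4, and 64/16 = 4, so r = 4.
Then A·4^0 = 4 gives A = 4, and f(k) = 4·4^k.
f(4) = 4·4^4 = 1024.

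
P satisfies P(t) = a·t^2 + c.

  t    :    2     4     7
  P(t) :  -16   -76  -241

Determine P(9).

From P(2) = -16 and P(4) = -76: 4a + c = -16 and 16a + c = -76.
Subtracting: 12a = -60, so a = -5; then c = -16 − (-5)·4 = 4.
So P(t) = -5t² + 4, and P(9) = -401.

-401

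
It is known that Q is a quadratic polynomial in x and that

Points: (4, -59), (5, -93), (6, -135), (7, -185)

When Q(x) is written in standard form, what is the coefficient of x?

Write Q(x) = ax² + bx + c; the 4 given values yield a linear system in the 3 coefficients.
Solving, Q(x) = -4x² + 2x - 3.
The coefficient of x is 2.

2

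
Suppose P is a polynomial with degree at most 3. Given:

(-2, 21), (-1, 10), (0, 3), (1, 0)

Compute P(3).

6

Write P(n) = an³ + bn² + cn + d; the 4 given values yield a linear system in the 4 coefficients.
Solving, the leading coefficient vanishes, and P(n) = 2n² - 5n + 3.
Then P(3) = 6.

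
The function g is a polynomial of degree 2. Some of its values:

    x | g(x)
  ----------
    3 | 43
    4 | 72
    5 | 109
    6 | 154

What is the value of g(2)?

22

First differences: 29, 37, 45. Second differences: 8, 8.
Level-2 differences are constant, so g has degree 2.
Fitting a degree-2 polynomial gives g(x) = 4x² + x + 4.
Then g(2) = 22.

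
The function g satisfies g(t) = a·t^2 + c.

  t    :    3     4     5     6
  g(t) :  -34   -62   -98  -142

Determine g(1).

From g(3) = -34 and g(4) = -62: 9a + c = -34 and 16a + c = -62.
Subtracting: 7a = -28, so a = -4; then c = -34 − (-4)·9 = 2.
So g(t) = -4t² + 2, and g(1) = -2.

-2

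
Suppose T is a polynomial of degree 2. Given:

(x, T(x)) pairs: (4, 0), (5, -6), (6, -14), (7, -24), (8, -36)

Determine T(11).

-84

First differences: -6, -8, -10, -12. Second differences: -2, -2, -2.
Level-2 differences are constant, so T has degree 2.
Fitting a degree-2 polynomial gives T(x) = -x² + 3x + 4.
Then T(11) = -84.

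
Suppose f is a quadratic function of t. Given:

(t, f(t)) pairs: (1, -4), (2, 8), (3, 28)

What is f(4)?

Write f(t) = at² + bt + c; the 3 given values yield a linear system in the 3 coefficients.
Solving, f(t) = 4t² - 8.
Then f(4) = 56.

56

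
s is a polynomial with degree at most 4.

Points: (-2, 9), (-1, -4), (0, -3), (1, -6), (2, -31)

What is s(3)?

Write s(t) = at^4 + bt³ + ct² + dt + e; the 5 given values yield a linear system in the 5 coefficients.
Solving, the leading coefficient vanishes, and s(t) = -3t³ - 2t² + 2t - 3.
Then s(3) = -96.

-96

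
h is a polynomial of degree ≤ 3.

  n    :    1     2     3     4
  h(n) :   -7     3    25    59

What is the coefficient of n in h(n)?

First differences: 10, 22, 34. Second differences: 12, 12.
Level-2 differences are constant, so h has degree 2.
Fitting a degree-2 polynomial gives h(n) = 6n² - 8n - 5.
The coefficient of n is -8.

-8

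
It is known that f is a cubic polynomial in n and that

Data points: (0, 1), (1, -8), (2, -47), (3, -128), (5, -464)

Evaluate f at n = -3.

Write f(n) = an³ + bn² + cn + d; the 5 given values yield a linear system in the 4 coefficients.
Solving, f(n) = -2n³ - 9n² + 2n + 1.
Then f(-3) = -32.

-32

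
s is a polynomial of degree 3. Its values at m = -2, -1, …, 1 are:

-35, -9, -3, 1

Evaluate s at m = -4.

-219

Write s(m) = am³ + bm² + cm + d; the 4 given values yield a linear system in the 4 coefficients.
Solving, s(m) = 3m³ - m² + 2m - 3.
Then s(-4) = -219.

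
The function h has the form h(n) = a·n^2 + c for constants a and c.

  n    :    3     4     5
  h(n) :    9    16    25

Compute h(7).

49

From h(3) = 9 and h(4) = 16: 9a + c = 9 and 16a + c = 16.
Subtracting: 7a = 7, so a = 1; then c = 9 − 1·9 = 0.
So h(n) = 1n² + 0, and h(7) = 49.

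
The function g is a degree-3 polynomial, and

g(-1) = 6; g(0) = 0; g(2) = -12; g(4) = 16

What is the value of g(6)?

132

Write g(x) = ax³ + bx² + cx + d; the 4 given values yield a linear system in the 4 coefficients.
Solving, g(x) = x³ - x² - 8x.
Then g(6) = 132.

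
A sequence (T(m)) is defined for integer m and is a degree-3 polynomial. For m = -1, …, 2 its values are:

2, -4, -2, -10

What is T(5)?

-274

Write T(m) = am³ + bm² + cm + d; the 4 given values yield a linear system in the 4 coefficients.
Solving, T(m) = -3m³ + 4m² + m - 4.
Then T(5) = -274.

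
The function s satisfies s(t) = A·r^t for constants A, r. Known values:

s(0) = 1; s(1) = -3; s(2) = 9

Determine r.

Consecutive ratio: -3/1 = -3, and 9/(-3) = -3, so r = -3.
Then A·(-3)^0 = 1 gives A = 1, and s(t) = 1·(-3)^t.

-3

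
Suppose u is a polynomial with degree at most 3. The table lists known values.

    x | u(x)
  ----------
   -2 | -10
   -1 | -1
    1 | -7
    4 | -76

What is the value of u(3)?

Write u(x) = ax³ + bx² + cx + d; the 4 given values yield a linear system in the 4 coefficients.
Solving, the leading coefficient vanishes, and u(x) = -4x² - 3x.
Then u(3) = -45.

-45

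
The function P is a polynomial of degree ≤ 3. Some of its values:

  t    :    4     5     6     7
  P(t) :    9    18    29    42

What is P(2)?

-3

Write P(t) = at³ + bt² + ct + d; the 4 given values yield a linear system in the 4 coefficients.
Solving, the leading coefficient vanishes, and P(t) = t² - 7.
Then P(2) = -3.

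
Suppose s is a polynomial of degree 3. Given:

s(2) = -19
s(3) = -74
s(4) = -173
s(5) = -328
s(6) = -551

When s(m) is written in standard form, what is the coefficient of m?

First differences: -55, -99, -155, -223. Second differences: -44, -56, -68. Third differences: -12, -12.
Level-3 differences are constant, so s has degree 3.
Fitting a degree-3 polynomial gives s(m) = -2m³ - 4m² + 3m + 7.
The coefficient of m is 3.

3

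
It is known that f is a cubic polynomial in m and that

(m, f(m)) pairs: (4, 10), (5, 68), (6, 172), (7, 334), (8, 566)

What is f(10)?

First differences: 58, 104, 162, 232. Second differences: 46, 58, 70. Third differences: 12, 12.
Level-3 differences are constant, so f has degree 3.
Fitting a degree-3 polynomial gives f(m) = 2m³ - 7m² - m - 2.
Then f(10) = 1288.

1288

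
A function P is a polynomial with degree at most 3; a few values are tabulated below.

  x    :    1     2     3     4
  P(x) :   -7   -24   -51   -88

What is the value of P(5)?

-135

Write P(x) = ax³ + bx² + cx + d; the 4 given values yield a linear system in the 4 coefficients.
Solving, the leading coefficient vanishes, and P(x) = -5x² - 2x.
Then P(5) = -135.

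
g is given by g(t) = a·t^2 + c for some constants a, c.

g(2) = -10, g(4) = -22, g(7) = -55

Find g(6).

-42

From g(2) = -10 and g(4) = -22: 4a + c = -10 and 16a + c = -22.
Subtracting: 12a = -12, so a = -1; then c = -10 − (-1)·4 = -6.
So g(t) = -1t² − 6, and g(6) = -42.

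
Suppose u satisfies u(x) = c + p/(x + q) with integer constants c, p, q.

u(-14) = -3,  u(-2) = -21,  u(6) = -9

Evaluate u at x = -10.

(u(x) − c)(x + q) = p for each data point; the three points give a linear system in c and q, then p follows.
Solving: c = -6, q = 4, p = -30, so u(x) = -6 − 30/(x + 4).
Then u(-10) = -6 − 30/(-6) = -1.

-1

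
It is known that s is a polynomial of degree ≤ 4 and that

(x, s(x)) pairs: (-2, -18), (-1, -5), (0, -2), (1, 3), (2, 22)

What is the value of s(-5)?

-237

First differences: 13, 3, 5, 19. Second differences: -10, 2, 14. Third differences: 12, 12.
Level-3 differences are constant, so s has degree 3.
Fitting a degree-3 polynomial gives s(x) = 2x³ + x² + 2x - 2.
Then s(-5) = -237.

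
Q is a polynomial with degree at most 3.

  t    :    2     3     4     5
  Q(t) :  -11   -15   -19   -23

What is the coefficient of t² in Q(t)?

First differences: -4, -4, -4.
Level-1 differences are constant, so Q has degree 1.
Fitting a degree-1 polynomial gives Q(t) = -4t - 3.
The coefficient of t² is 0.

0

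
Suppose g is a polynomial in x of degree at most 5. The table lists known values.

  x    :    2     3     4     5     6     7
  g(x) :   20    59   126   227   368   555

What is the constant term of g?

2

First differences: 39, 67, 101, 141, 187. Second differences: 28, 34, 40, 46. Third differences: 6, 6, 6.
Level-3 differences are constant, so g has degree 3.
Fitting a degree-3 polynomial gives g(x) = x³ + 5x² - 5x + 2.
The constant term is g(0) = 2.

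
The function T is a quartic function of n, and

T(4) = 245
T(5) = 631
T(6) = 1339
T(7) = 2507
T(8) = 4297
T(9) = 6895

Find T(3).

67

First differences: 386, 708, 1168, 1790, 2598. Second differences: 322, 460, 622, 808. Third differences: 138, 162, 186. Fourth differences: 24, 24.
Level-4 differences are constant, so T has degree 4.
Fitting a degree-4 polynomial gives T(n) = n^4 + n³ - 5n² + n + 1.
Then T(3) = 67.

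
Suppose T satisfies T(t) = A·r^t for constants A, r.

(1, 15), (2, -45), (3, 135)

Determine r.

Consecutive ratio: -45/15 = -3, and 135/(-45) = -3, so r = -3.
Then A·(-3)^1 = 15 gives A = -5, and T(t) = -5·(-3)^t.

-3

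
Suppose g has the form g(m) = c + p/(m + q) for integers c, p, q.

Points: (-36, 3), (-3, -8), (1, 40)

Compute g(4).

(g(m) − c)(m + q) = p for each data point; the three points give a linear system in c and q, then p follows.
Solving: c = 4, q = 0, p = 36, so g(m) = 4 + 36/(m + 0).
Then g(4) = 4 + 36/4 = 13.

13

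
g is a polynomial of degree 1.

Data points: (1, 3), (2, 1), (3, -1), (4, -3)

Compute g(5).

First differences: -2, -2, -2.
Level-1 differences are constant, so g has degree 1.
Fitting a degree-1 polynomial gives g(n) = -2n + 5.
Then g(5) = -5.

-5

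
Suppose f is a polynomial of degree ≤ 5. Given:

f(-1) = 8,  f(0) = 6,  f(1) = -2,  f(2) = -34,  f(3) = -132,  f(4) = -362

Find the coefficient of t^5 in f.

0

First differences: -2, -8, -32, -98, -230. Second differences: -6, -24, -66, -132. Third differences: -18, -42, -66. Fourth differences: -24, -24.
Level-4 differences are constant, so f has degree 4.
Fitting a degree-4 polynomial gives f(t) = -t^4 - t³ - 2t² - 4t + 6.
The coefficient of t^5 is 0.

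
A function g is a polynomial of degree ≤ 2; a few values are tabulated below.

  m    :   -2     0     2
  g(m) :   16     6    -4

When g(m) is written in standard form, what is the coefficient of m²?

0

Write g(m) = am² + bm + c; the 3 given values yield a linear system in the 3 coefficients.
Solving, the leading coefficient vanishes, and g(m) = -5m + 6.
The coefficient of m² is 0.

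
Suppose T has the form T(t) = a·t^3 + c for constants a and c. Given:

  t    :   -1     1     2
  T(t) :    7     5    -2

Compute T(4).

-58

From T(-1) = 7 and T(1) = 5: -1a + c = 7 and 1a + c = 5.
Subtracting: 2a = -2, so a = -1; then c = 7 − (-1)·(-1) = 6.
So T(t) = -1t³ + 6, and T(4) = -58.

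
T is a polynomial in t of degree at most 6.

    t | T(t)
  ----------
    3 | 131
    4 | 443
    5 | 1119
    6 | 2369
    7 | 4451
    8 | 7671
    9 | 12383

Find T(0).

-1

Write T(t) = at^6 + bt^5 + ct^4 + dt³ + et² + pt + q; the 7 given values yield a linear system in the 7 coefficients.
Solving, the top 2 coefficients vanish, and T(t) = 2t^4 - t³ - t - 1.
Then T(0) = -1.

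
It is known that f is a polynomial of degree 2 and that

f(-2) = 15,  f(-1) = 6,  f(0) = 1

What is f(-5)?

Write f(m) = am² + bm + c; the 3 given values yield a linear system in the 3 coefficients.
Solving, f(m) = 2m² - 3m + 1.
Then f(-5) = 66.

66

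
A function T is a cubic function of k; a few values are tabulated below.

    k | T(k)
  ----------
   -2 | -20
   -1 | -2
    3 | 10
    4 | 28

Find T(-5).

Write T(k) = ak³ + bk² + ck + d; the 4 given values yield a linear system in the 4 coefficients.
Solving, T(k) = k³ - 3k² + 2k + 4.
Then T(-5) = -206.

-206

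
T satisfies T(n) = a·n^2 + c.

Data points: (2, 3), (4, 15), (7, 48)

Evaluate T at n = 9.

From T(2) = 3 and T(4) = 15: 4a + c = 3 and 16a + c = 15.
Subtracting: 12a = 12, so a = 1; then c = 3 − 1·4 = -1.
So T(n) = 1n² − 1, and T(9) = 80.

80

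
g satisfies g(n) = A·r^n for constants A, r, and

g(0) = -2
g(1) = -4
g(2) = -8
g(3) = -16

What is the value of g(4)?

Consecutive ratio: -4/(-2) = 2, and -8/(-4) = 2, so r = 2.
Then A·2^0 = -2 gives A = -2, and g(n) = -2·2^n.
g(4) = -2·2^4 = -32.

-32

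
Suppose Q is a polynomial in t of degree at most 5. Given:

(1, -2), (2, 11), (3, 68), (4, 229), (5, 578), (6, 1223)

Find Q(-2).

-17

First differences: 13, 57, 161, 349, 645. Second differences: 44, 104, 188, 296. Third differences: 60, 84, 108. Fourth differences: 24, 24.
Level-4 differences are constant, so Q has degree 4.
Fitting a degree-4 polynomial gives Q(t) = t^4 - 3t² + 7t - 7.
Then Q(-2) = -17.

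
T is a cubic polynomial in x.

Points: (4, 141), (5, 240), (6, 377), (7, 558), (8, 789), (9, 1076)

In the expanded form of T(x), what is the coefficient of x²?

First differences: 99, 137, 181, 231, 287. Second differences: 38, 44, 50, 56. Third differences: 6, 6, 6.
Level-3 differences are constant, so T has degree 3.
Fitting a degree-3 polynomial gives T(x) = x³ + 4x² + 2x + 5.
The coefficient of x² is 4.

4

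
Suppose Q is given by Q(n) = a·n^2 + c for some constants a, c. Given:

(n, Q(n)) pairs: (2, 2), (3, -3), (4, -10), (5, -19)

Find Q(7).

-43

From Q(2) = 2 and Q(3) = -3: 4a + c = 2 and 9a + c = -3.
Subtracting: 5a = -5, so a = -1; then c = 2 − (-1)·4 = 6.
So Q(n) = -1n² + 6, and Q(7) = -43.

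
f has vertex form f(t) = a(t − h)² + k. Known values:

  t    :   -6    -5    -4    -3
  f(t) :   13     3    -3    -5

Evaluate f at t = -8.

45

First differences -10, -6, -2; second difference 4 = 2a, so a = 2.
Expanding, the t-coefficient is −2ah = -4h; matching it to the data gives h = -3, and then k = -5.
So f(t) = 2(t + 3)² − 5.
f(-8) = 2·(-5)² − 5 = 45.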